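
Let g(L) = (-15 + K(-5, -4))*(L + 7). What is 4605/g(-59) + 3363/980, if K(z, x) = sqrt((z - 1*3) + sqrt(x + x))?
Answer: (178401/1274 - 3363*sqrt(-8 + 2*I*sqrt(2))/980)/(15 - sqrt(2)*sqrt(-4 + I*sqrt(2))) ≈ 9.3059 + 1.1625*I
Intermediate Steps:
K(z, x) = sqrt(-3 + z + sqrt(2)*sqrt(x)) (K(z, x) = sqrt((z - 3) + sqrt(2*x)) = sqrt((-3 + z) + sqrt(2)*sqrt(x)) = sqrt(-3 + z + sqrt(2)*sqrt(x)))
g(L) = (-15 + sqrt(-8 + 2*I*sqrt(2)))*(7 + L) (g(L) = (-15 + sqrt(-3 - 5 + sqrt(2)*sqrt(-4)))*(L + 7) = (-15 + sqrt(-3 - 5 + sqrt(2)*(2*I)))*(7 + L) = (-15 + sqrt(-3 - 5 + 2*I*sqrt(2)))*(7 + L) = (-15 + sqrt(-8 + 2*I*sqrt(2)))*(7 + L))
4605/g(-59) + 3363/980 = 4605/(-105 - 15*(-59) + 7*sqrt(-8 + 2*I*sqrt(2)) - 59*sqrt(-8 + 2*I*sqrt(2))) + 3363/980 = 4605/(-105 + 885 + 7*sqrt(-8 + 2*I*sqrt(2)) - 59*sqrt(-8 + 2*I*sqrt(2))) + 3363*(1/980) = 4605/(780 - 52*sqrt(-8 + 2*I*sqrt(2))) + 3363/980 = 3363/980 + 4605/(780 - 52*sqrt(-8 + 2*I*sqrt(2)))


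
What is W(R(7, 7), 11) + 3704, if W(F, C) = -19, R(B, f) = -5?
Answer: 3685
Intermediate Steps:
W(R(7, 7), 11) + 3704 = -19 + 3704 = 3685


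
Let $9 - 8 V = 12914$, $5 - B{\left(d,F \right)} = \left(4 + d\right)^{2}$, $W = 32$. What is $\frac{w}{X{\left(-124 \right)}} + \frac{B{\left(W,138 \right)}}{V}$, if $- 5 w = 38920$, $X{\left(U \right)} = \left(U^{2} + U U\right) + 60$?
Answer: $\frac{54443454}{99407215} \approx 0.54768$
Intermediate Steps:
$B{\left(d,F \right)} = 5 - \left(4 + d\right)^{2}$
$X{\left(U \right)} = 60 + 2 U^{2}$ ($X{\left(U \right)} = \left(U^{2} + U^{2}\right) + 60 = 2 U^{2} + 60 = 60 + 2 U^{2}$)
$V = - \frac{12905}{8}$ ($V = \frac{9}{8} - \frac{6457}{4} = - \frac{12905}{8} \approx -1613.1$)
$w = -7784$ ($w = \left(- \frac{1}{5}\right) 38920 = -7784$)
$\frac{w}{X{\left(-124 \right)}} + \frac{B{\left(W,138 \right)}}{V} = - \frac{7784}{60 + 2 \left(-124\right)^{2}} + \frac{5 - \left(4 + 32\right)^{2}}{- \frac{12905}{8}} = - \frac{7784}{60 + 2 \cdot 15376} + \left(5 - 36^{2}\right) \left(- \frac{8}{12905}\right) = - \frac{7784}{60 + 30752} + \left(5 - 1296\right) \left(- \frac{8}{12905}\right) = - \frac{7784}{30812} + \left(5 - 1296\right) \left(- \frac{8}{12905}\right) = \left(-7784\right) \frac{1}{30812} - - \frac{10328}{12905} = - \frac{1946}{7703} + \frac{10328}{12905} = \frac{54443454}{99407215}$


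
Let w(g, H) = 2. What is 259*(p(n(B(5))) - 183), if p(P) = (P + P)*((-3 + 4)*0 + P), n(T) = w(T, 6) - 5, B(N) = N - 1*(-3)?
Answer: -42735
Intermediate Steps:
B(N) = 3 + N (B(N) = N + 3 = 3 + N)
n(T) = -3 (n(T) = 2 - 5 = -3)
p(P) = 2*P**2 (p(P) = (2*P)*(1*0 + P) = (2*P)*(0 + P) = (2*P)*P = 2*P**2)
259*(p(n(B(5))) - 183) = 259*(2*(-3)**2 - 183) = 259*(2*9 - 183) = 259*(18 - 183) = 259*(-165) = -42735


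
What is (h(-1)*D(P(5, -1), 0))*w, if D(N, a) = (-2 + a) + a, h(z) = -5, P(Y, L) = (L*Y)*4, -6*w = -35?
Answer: 175/3 ≈ 58.333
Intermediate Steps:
w = 35/6 (w = -⅙*(-35) = 35/6 ≈ 5.8333)
P(Y, L) = 4*L*Y
D(N, a) = -2 + 2*a
(h(-1)*D(P(5, -1), 0))*w = -5*(-2 + 2*0)*(35/6) = -5*(-2 + 0)*(35/6) = -5*(-2)*(35/6) = 10*(35/6) = 175/3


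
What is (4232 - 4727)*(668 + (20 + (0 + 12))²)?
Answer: -837540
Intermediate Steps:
(4232 - 4727)*(668 + (20 + (0 + 12))²) = -495*(668 + (20 + 12)²) = -495*(668 + 32²) = -495*(668 + 1024) = -495*1692 = -837540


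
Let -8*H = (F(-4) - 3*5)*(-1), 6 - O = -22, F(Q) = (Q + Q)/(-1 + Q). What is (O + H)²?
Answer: 1108809/1600 ≈ 693.01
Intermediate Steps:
F(Q) = 2*Q/(-1 + Q) (F(Q) = (2*Q)/(-1 + Q) = 2*Q/(-1 + Q))
O = 28 (O = 6 - 1*(-22) = 6 + 22 = 28)
H = -67/40 (H = -(2*(-4)/(-1 - 4) - 3*5)*(-1)/8 = -(2*(-4)/(-5) - 15)*(-1)/8 = -(2*(-4)*(-⅕) - 15)*(-1)/8 = -(8/5 - 15)*(-1)/8 = -(-67)*(-1)/40 = -⅛*67/5 = -67/40 ≈ -1.6750)
(O + H)² = (28 - 67/40)² = (1053/40)² = 1108809/1600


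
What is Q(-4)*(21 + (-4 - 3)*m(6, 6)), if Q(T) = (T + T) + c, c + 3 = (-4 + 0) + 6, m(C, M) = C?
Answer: 189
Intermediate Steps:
c = -1 (c = -3 + ((-4 + 0) + 6) = -3 + (-4 + 6) = -3 + 2 = -1)
Q(T) = -1 + 2*T (Q(T) = (T + T) - 1 = 2*T - 1 = -1 + 2*T)
Q(-4)*(21 + (-4 - 3)*m(6, 6)) = (-1 + 2*(-4))*(21 + (-4 - 3)*6) = (-1 - 8)*(21 - 7*6) = -9*(21 - 42) = -9*(-21) = 189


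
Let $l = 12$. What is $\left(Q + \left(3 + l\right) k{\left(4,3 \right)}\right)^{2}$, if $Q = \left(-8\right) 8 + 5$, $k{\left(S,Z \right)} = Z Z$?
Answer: $5776$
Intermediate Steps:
$k{\left(S,Z \right)} = Z^{2}$
$Q = -59$ ($Q = -64 + 5 = -59$)
$\left(Q + \left(3 + l\right) k{\left(4,3 \right)}\right)^{2} = \left(-59 + \left(3 + 12\right) 3^{2}\right)^{2} = \left(-59 + 15 \cdot 9\right)^{2} = \left(-59 + 135\right)^{2} = 76^{2} = 5776$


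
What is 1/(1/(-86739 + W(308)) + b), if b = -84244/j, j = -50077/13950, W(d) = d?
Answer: 4328205187/101574039587723 ≈ 4.2611e-5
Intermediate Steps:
j = -50077/13950 (j = -50077*1/13950 = -50077/13950 ≈ -3.5897)
b = 1175203800/50077 (b = -84244/(-50077/13950) = -84244*(-13950/50077) = 1175203800/50077 ≈ 23468.)
1/(1/(-86739 + W(308)) + b) = 1/(1/(-86739 + 308) + 1175203800/50077) = 1/(1/(-86431) + 1175203800/50077) = 1/(-1/86431 + 1175203800/50077) = 1/(101574039587723/4328205187) = 4328205187/101574039587723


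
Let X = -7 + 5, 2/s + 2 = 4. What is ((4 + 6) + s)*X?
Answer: -22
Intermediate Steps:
s = 1 (s = 2/(-2 + 4) = 2/2 = 2*(½) = 1)
X = -2
((4 + 6) + s)*X = ((4 + 6) + 1)*(-2) = (10 + 1)*(-2) = 11*(-2) = -22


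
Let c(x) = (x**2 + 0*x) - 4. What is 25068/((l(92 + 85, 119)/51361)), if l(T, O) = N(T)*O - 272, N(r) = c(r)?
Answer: 1287517548/3727403 ≈ 345.42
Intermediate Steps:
c(x) = -4 + x**2 (c(x) = (x**2 + 0) - 4 = x**2 - 4 = -4 + x**2)
N(r) = -4 + r**2
l(T, O) = -272 + O*(-4 + T**2) (l(T, O) = (-4 + T**2)*O - 272 = O*(-4 + T**2) - 272 = -272 + O*(-4 + T**2))
25068/((l(92 + 85, 119)/51361)) = 25068/(((-272 + 119*(-4 + (92 + 85)**2))/51361)) = 25068/(((-272 + 119*(-4 + 177**2))*(1/51361))) = 25068/(((-272 + 119*(-4 + 31329))*(1/51361))) = 25068/(((-272 + 119*31325)*(1/51361))) = 25068/(((-272 + 3727675)*(1/51361))) = 25068/((3727403*(1/51361))) = 25068/(3727403/51361) = 25068*(51361/3727403) = 1287517548/3727403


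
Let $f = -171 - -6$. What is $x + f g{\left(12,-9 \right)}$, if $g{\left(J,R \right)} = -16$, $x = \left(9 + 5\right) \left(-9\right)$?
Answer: $2514$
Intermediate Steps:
$x = -126$ ($x = 14 \left(-9\right) = -126$)
$f = -165$ ($f = -171 + 6 = -165$)
$x + f g{\left(12,-9 \right)} = -126 - -2640 = -126 + 2640 = 2514$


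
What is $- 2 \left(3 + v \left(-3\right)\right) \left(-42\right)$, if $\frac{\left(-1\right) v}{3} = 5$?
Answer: $4032$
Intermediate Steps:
$v = -15$ ($v = \left(-3\right) 5 = -15$)
$- 2 \left(3 + v \left(-3\right)\right) \left(-42\right) = - 2 \left(3 - -45\right) \left(-42\right) = - 2 \left(3 + 45\right) \left(-42\right) = \left(-2\right) 48 \left(-42\right) = \left(-96\right) \left(-42\right) = 4032$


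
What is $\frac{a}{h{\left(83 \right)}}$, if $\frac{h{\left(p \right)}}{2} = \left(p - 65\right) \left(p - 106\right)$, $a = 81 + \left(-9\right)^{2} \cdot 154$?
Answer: $- \frac{1395}{92} \approx -15.163$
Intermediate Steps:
$a = 12555$ ($a = 81 + 81 \cdot 154 = 81 + 12474 = 12555$)
$h{\left(p \right)} = 2 \left(-106 + p\right) \left(-65 + p\right)$ ($h{\left(p \right)} = 2 \left(p - 65\right) \left(p - 106\right) = 2 \left(-65 + p\right) \left(-106 + p\right) = 2 \left(-106 + p\right) \left(-65 + p\right)$)
$\frac{a}{h{\left(83 \right)}} = \frac{12555}{13780 - 28386 + 2 \cdot 83^{2}} = \frac{12555}{13780 - 28386 + 2 \cdot 6889} = \frac{12555}{13780 - 28386 + 13778} = \frac{12555}{-828} = 12555 \left(- \frac{1}{828}\right) = - \frac{1395}{92}$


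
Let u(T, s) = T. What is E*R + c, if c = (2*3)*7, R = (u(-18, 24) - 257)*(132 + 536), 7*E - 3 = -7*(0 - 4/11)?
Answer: -1018406/7 ≈ -1.4549e+5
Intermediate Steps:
E = 61/77 (E = 3/7 + (-7*(0 - 4/11))/7 = 3/7 + (-7*(-4/11))/7 = 3/7 + (⅐)*(28/11) = 3/7 + 4/11 = 61/77 ≈ 0.79221)
R = -183700 (R = (-18 - 257)*(132 + 536) = -275*668 = -183700)
c = 42 (c = 6*7 = 42)
E*R + c = (61/77)*(-183700) + 42 = -1018700/7 + 42 = -1018406/7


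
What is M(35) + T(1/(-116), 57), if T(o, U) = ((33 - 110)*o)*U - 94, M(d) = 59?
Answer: 329/116 ≈ 2.8362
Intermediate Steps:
T(o, U) = -94 - 77*U*o (T(o, U) = (-77*o)*U - 94 = -77*U*o - 94 = -94 - 77*U*o)
M(35) + T(1/(-116), 57) = 59 + (-94 - 77*57/(-116)) = 59 + (-94 - 77*57*(-1/116)) = 59 + (-94 + 4389/116) = 59 - 6515/116 = 329/116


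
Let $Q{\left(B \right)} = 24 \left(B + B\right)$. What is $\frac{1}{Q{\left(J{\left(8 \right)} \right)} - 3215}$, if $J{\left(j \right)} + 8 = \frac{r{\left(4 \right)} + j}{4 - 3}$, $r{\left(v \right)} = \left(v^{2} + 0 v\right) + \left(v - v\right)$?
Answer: $- \frac{1}{2447} \approx -0.00040866$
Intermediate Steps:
$r{\left(v \right)} = v^{2}$ ($r{\left(v \right)} = \left(v^{2} + 0\right) + 0 = v^{2} + 0 = v^{2}$)
$J{\left(j \right)} = 8 + j$ ($J{\left(j \right)} = -8 + \frac{4^{2} + j}{4 - 3} = -8 + \frac{16 + j}{1} = -8 + \left(16 + j\right) 1 = -8 + \left(16 + j\right) = 8 + j$)
$Q{\left(B \right)} = 48 B$ ($Q{\left(B \right)} = 24 \cdot 2 B = 48 B$)
$\frac{1}{Q{\left(J{\left(8 \right)} \right)} - 3215} = \frac{1}{48 \left(8 + 8\right) - 3215} = \frac{1}{48 \cdot 16 - 3215} = \frac{1}{768 - 3215} = \frac{1}{-2447} = - \frac{1}{2447}$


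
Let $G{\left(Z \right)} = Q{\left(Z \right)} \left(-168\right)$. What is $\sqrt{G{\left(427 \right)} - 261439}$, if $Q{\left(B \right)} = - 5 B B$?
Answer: $\sqrt{152894921} \approx 12365.0$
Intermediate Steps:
$Q{\left(B \right)} = - 5 B^{2}$
$G{\left(Z \right)} = 840 Z^{2}$ ($G{\left(Z \right)} = - 5 Z^{2} \left(-168\right) = 840 Z^{2}$)
$\sqrt{G{\left(427 \right)} - 261439} = \sqrt{840 \cdot 427^{2} - 261439} = \sqrt{840 \cdot 182329 - 261439} = \sqrt{153156360 - 261439} = \sqrt{152894921}$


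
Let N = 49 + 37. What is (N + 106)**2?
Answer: 36864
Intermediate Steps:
N = 86
(N + 106)**2 = (86 + 106)**2 = 192**2 = 36864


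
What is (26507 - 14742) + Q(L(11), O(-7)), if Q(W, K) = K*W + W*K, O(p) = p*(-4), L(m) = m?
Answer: 12381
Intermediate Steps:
O(p) = -4*p
Q(W, K) = 2*K*W (Q(W, K) = K*W + K*W = 2*K*W)
(26507 - 14742) + Q(L(11), O(-7)) = (26507 - 14742) + 2*(-4*(-7))*11 = 11765 + 2*28*11 = 11765 + 616 = 12381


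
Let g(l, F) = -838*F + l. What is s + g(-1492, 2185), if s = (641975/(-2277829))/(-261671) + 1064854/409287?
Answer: -447047060004082069340815/243952157028309333 ≈ -1.8325e+6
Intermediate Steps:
g(l, F) = l - 838*F
s = 634697749406187011/243952157028309333 (s = (641975*(-1/2277829))*(-1/261671) + 1064854*(1/409287) = -641975/2277829*(-1/261671) + 1064854/409287 = 641975/596041792259 + 1064854/409287 = 634697749406187011/243952157028309333 ≈ 2.6017)
s + g(-1492, 2185) = 634697749406187011/243952157028309333 + (-1492 - 838*2185) = 634697749406187011/243952157028309333 + (-1492 - 1831030) = 634697749406187011/243952157028309333 - 1832522 = -447047060004082069340815/243952157028309333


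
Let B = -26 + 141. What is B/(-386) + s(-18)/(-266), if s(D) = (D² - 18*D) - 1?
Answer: -70083/25669 ≈ -2.7303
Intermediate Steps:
s(D) = -1 + D² - 18*D
B = 115
B/(-386) + s(-18)/(-266) = 115/(-386) + (-1 + (-18)² - 18*(-18))/(-266) = 115*(-1/386) + (-1 + 324 + 324)*(-1/266) = -115/386 + 647*(-1/266) = -115/386 - 647/266 = -70083/25669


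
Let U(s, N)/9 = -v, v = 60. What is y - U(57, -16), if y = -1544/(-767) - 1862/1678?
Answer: 348078359/643513 ≈ 540.90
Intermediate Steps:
U(s, N) = -540 (U(s, N) = 9*(-1*60) = 9*(-60) = -540)
y = 581339/643513 (y = -1544*(-1/767) - 1862*1/1678 = 1544/767 - 931/839 = 581339/643513 ≈ 0.90338)
y - U(57, -16) = 581339/643513 - 1*(-540) = 581339/643513 + 540 = 348078359/643513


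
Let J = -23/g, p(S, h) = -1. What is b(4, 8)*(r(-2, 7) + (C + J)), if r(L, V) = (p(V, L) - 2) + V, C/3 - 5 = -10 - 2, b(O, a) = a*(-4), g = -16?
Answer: 498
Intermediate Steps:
b(O, a) = -4*a
C = -21 (C = 15 + 3*(-10 - 2) = 15 + 3*(-12) = 15 - 36 = -21)
J = 23/16 (J = -23/(-16) = -23*(-1/16) = 23/16 ≈ 1.4375)
r(L, V) = -3 + V (r(L, V) = (-1 - 2) + V = -3 + V)
b(4, 8)*(r(-2, 7) + (C + J)) = (-4*8)*((-3 + 7) + (-21 + 23/16)) = -32*(4 - 313/16) = -32*(-249/16) = 498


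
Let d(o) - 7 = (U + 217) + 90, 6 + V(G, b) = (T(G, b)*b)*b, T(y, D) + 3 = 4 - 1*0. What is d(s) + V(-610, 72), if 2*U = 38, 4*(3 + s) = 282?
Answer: 5511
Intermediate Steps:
s = 135/2 (s = -3 + (¼)*282 = -3 + 141/2 = 135/2 ≈ 67.500)
U = 19 (U = (½)*38 = 19)
T(y, D) = 1 (T(y, D) = -3 + (4 - 1*0) = -3 + (4 + 0) = -3 + 4 = 1)
V(G, b) = -6 + b² (V(G, b) = -6 + (1*b)*b = -6 + b*b = -6 + b²)
d(o) = 333 (d(o) = 7 + ((19 + 217) + 90) = 7 + (236 + 90) = 7 + 326 = 333)
d(s) + V(-610, 72) = 333 + (-6 + 72²) = 333 + (-6 + 5184) = 333 + 5178 = 5511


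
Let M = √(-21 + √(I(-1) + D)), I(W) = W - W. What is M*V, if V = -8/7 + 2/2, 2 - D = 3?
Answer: -√(-21 + I)/7 ≈ -0.015583 - 0.65484*I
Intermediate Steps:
D = -1 (D = 2 - 1*3 = 2 - 3 = -1)
I(W) = 0
V = -⅐ (V = -8*⅐ + 2*(½) = -8/7 + 1 = -⅐ ≈ -0.14286)
M = √(-21 + I) (M = √(-21 + √(0 - 1)) = √(-21 + √(-1)) = √(-21 + I) ≈ 0.1091 + 4.5839*I)
M*V = √(-21 + I)*(-⅐) = -√(-21 + I)/7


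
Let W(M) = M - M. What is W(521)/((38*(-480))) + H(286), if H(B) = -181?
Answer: -181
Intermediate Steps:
W(M) = 0
W(521)/((38*(-480))) + H(286) = 0/((38*(-480))) - 181 = 0/(-18240) - 181 = 0*(-1/18240) - 181 = 0 - 181 = -181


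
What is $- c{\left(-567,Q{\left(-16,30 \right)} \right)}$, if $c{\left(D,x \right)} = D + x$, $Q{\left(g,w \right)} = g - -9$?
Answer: $574$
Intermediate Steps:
$Q{\left(g,w \right)} = 9 + g$ ($Q{\left(g,w \right)} = g + 9 = 9 + g$)
$- c{\left(-567,Q{\left(-16,30 \right)} \right)} = - (-567 + \left(9 - 16\right)) = - (-567 - 7) = \left(-1\right) \left(-574\right) = 574$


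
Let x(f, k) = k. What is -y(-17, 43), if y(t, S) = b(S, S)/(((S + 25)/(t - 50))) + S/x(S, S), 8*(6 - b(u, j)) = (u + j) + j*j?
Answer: -7469/32 ≈ -233.41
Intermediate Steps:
b(u, j) = 6 - j/8 - u/8 - j²/8 (b(u, j) = 6 - ((u + j) + j*j)/8 = 6 - ((j + u) + j²)/8 = 6 - (j + u + j²)/8 = 6 + (-j/8 - u/8 - j²/8) = 6 - j/8 - u/8 - j²/8)
y(t, S) = 1 + (-50 + t)*(6 - S/4 - S²/8)/(25 + S) (y(t, S) = (6 - S/8 - S/8 - S²/8)/(((S + 25)/(t - 50))) + S/S = (6 - S/4 - S²/8)/(((25 + S)/(-50 + t))) + 1 = (6 - S/4 - S²/8)*((-50 + t)/(25 + S)) + 1 = (-50 + t)*(6 - S/4 - S²/8)/(25 + S) + 1 = 1 + (-50 + t)*(6 - S/4 - S²/8)/(25 + S))
-y(-17, 43) = -(-2200 + 50*43² + 108*43 - 1*(-17)*(-48 + 43² + 2*43))/(8*(25 + 43)) = -(-2200 + 50*1849 + 4644 - 1*(-17)*(-48 + 1849 + 86))/(8*68) = -(-2200 + 92450 + 4644 - 1*(-17)*1887)/(8*68) = -(-2200 + 92450 + 4644 + 32079)/(8*68) = -126973/(8*68) = -1*7469/32 = -7469/32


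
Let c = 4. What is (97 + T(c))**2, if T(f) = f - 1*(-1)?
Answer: 10404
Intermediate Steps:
T(f) = 1 + f (T(f) = f + 1 = 1 + f)
(97 + T(c))**2 = (97 + (1 + 4))**2 = (97 + 5)**2 = 102**2 = 10404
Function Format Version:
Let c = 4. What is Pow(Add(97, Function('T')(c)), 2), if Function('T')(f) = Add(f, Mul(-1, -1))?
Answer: 10404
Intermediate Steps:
Function('T')(f) = Add(1, f) (Function('T')(f) = Add(f, 1) = Add(1, f))
Pow(Add(97, Function('T')(c)), 2) = Pow(Add(97, Add(1, 4)), 2) = Pow(Add(97, 5), 2) = Pow(102, 2) = 10404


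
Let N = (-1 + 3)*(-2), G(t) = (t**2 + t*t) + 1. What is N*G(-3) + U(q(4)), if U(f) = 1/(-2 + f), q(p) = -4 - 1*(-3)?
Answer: -229/3 ≈ -76.333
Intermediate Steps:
q(p) = -1 (q(p) = -4 + 3 = -1)
G(t) = 1 + 2*t**2 (G(t) = (t**2 + t**2) + 1 = 2*t**2 + 1 = 1 + 2*t**2)
N = -4 (N = 2*(-2) = -4)
N*G(-3) + U(q(4)) = -4*(1 + 2*(-3)**2) + 1/(-2 - 1) = -4*(1 + 2*9) + 1/(-3) = -4*(1 + 18) - 1/3 = -4*19 - 1/3 = -76 - 1/3 = -229/3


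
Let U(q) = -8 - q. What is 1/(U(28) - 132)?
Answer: -1/168 ≈ -0.0059524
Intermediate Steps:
1/(U(28) - 132) = 1/((-8 - 1*28) - 132) = 1/((-8 - 28) - 132) = 1/(-36 - 132) = 1/(-168) = -1/168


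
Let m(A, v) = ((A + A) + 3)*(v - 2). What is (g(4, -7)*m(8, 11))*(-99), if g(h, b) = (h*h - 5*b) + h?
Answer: -931095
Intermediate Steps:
m(A, v) = (-2 + v)*(3 + 2*A) (m(A, v) = (2*A + 3)*(-2 + v) = (3 + 2*A)*(-2 + v) = (-2 + v)*(3 + 2*A))
g(h, b) = h + h**2 - 5*b (g(h, b) = (h**2 - 5*b) + h = h + h**2 - 5*b)
(g(4, -7)*m(8, 11))*(-99) = ((4 + 4**2 - 5*(-7))*(-6 - 4*8 + 3*11 + 2*8*11))*(-99) = ((4 + 16 + 35)*(-6 - 32 + 33 + 176))*(-99) = (55*171)*(-99) = 9405*(-99) = -931095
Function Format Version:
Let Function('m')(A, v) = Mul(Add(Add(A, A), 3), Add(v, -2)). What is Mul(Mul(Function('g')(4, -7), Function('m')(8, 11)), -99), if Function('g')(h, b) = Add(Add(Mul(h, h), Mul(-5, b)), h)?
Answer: -931095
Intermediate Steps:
Function('m')(A, v) = Mul(Add(-2, v), Add(3, Mul(2, A))) (Function('m')(A, v) = Mul(Add(Mul(2, A), 3), Add(-2, v)) = Mul(Add(3, Mul(2, A)), Add(-2, v)) = Mul(Add(-2, v), Add(3, Mul(2, A))))
Function('g')(h, b) = Add(h, Pow(h, 2), Mul(-5, b)) (Function('g')(h, b) = Add(Add(Pow(h, 2), Mul(-5, b)), h) = Add(h, Pow(h, 2), Mul(-5, b)))
Mul(Mul(Function('g')(4, -7), Function('m')(8, 11)), -99) = Mul(Mul(Add(4, Pow(4, 2), Mul(-5, -7)), Add(-6, Mul(-4, 8), Mul(3, 11), Mul(2, 8, 11))), -99) = Mul(Mul(Add(4, 16, 35), Add(-6, -32, 33, 176)), -99) = Mul(Mul(55, 171), -99) = Mul(9405, -99) = -931095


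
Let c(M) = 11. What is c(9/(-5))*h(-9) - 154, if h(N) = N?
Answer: -253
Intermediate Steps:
c(9/(-5))*h(-9) - 154 = 11*(-9) - 154 = -99 - 154 = -253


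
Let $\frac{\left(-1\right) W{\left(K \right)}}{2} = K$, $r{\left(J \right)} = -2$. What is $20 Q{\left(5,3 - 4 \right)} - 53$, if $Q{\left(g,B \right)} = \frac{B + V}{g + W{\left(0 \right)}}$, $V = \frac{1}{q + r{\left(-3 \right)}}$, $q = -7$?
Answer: $- \frac{517}{9} \approx -57.444$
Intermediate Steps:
$W{\left(K \right)} = - 2 K$
$V = - \frac{1}{9}$ ($V = \frac{1}{-7 - 2} = \frac{1}{-9} = - \frac{1}{9} \approx -0.11111$)
$Q{\left(g,B \right)} = \frac{- \frac{1}{9} + B}{g}$ ($Q{\left(g,B \right)} = \frac{B - \frac{1}{9}}{g - 0} = \frac{- \frac{1}{9} + B}{g + 0} = \frac{- \frac{1}{9} + B}{g}$)
$20 Q{\left(5,3 - 4 \right)} - 53 = 20 \frac{- \frac{1}{9} + \left(3 - 4\right)}{5} - 53 = 20 \frac{- \frac{1}{9} - 1}{5} - 53 = 20 \cdot \frac{1}{5} \left(- \frac{10}{9}\right) - 53 = 20 \left(- \frac{2}{9}\right) - 53 = - \frac{40}{9} - 53 = - \frac{517}{9}$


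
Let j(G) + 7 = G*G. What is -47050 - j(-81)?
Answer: -53604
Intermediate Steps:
j(G) = -7 + G² (j(G) = -7 + G*G = -7 + G²)
-47050 - j(-81) = -47050 - (-7 + (-81)²) = -47050 - (-7 + 6561) = -47050 - 1*6554 = -47050 - 6554 = -53604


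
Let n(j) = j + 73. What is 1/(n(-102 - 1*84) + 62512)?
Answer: 1/62399 ≈ 1.6026e-5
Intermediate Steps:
n(j) = 73 + j
1/(n(-102 - 1*84) + 62512) = 1/((73 + (-102 - 1*84)) + 62512) = 1/((73 + (-102 - 84)) + 62512) = 1/((73 - 186) + 62512) = 1/(-113 + 62512) = 1/62399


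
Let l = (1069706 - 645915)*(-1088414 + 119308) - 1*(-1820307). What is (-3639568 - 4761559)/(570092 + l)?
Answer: 8401127/410696010447 ≈ 2.0456e-5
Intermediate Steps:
l = -410696580539 (l = 423791*(-969106) + 1820307 = -410698400846 + 1820307 = -410696580539)
(-3639568 - 4761559)/(570092 + l) = (-3639568 - 4761559)/(570092 - 410696580539) = -8401127/(-410696010447) = -8401127*(-1/410696010447) = 8401127/410696010447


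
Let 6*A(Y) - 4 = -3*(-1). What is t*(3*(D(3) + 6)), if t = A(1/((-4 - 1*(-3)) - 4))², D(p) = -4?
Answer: 49/6 ≈ 8.1667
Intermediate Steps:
A(Y) = 7/6 (A(Y) = ⅔ + (-3*(-1))/6 = ⅔ + (⅙)*3 = ⅔ + ½ = 7/6)
t = 49/36 (t = (7/6)² = 49/36 ≈ 1.3611)
t*(3*(D(3) + 6)) = 49*(3*(-4 + 6))/36 = 49*(3*2)/36 = (49/36)*6 = 49/6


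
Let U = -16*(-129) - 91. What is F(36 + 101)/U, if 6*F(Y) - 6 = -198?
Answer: -32/1973 ≈ -0.016219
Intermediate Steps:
F(Y) = -32 (F(Y) = 1 + (⅙)*(-198) = 1 - 33 = -32)
U = 1973 (U = 2064 - 91 = 1973)
F(36 + 101)/U = -32/1973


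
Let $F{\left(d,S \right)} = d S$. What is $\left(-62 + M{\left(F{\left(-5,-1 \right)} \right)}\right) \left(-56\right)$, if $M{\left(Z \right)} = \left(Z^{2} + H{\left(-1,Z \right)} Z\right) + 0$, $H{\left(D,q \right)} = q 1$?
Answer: $672$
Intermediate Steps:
$H{\left(D,q \right)} = q$
$F{\left(d,S \right)} = S d$
$M{\left(Z \right)} = 2 Z^{2}$ ($M{\left(Z \right)} = \left(Z^{2} + Z Z\right) + 0 = \left(Z^{2} + Z^{2}\right) + 0 = 2 Z^{2} + 0 = 2 Z^{2}$)
$\left(-62 + M{\left(F{\left(-5,-1 \right)} \right)}\right) \left(-56\right) = \left(-62 + 2 \left(\left(-1\right) \left(-5\right)\right)^{2}\right) \left(-56\right) = \left(-62 + 2 \cdot 5^{2}\right) \left(-56\right) = \left(-62 + 2 \cdot 25\right) \left(-56\right) = \left(-62 + 50\right) \left(-56\right) = \left(-12\right) \left(-56\right) = 672$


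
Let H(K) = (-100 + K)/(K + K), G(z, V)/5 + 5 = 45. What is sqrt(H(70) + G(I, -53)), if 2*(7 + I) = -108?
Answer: sqrt(39158)/14 ≈ 14.135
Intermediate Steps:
I = -61 (I = -7 + (1/2)*(-108) = -7 - 54 = -61)
G(z, V) = 200 (G(z, V) = -25 + 5*45 = -25 + 225 = 200)
H(K) = (-100 + K)/(2*K) (H(K) = (-100 + K)/((2*K)) = (-100 + K)*(1/(2*K)) = (-100 + K)/(2*K))
sqrt(H(70) + G(I, -53)) = sqrt((1/2)*(-100 + 70)/70 + 200) = sqrt((1/2)*(1/70)*(-30) + 200) = sqrt(-3/14 + 200) = sqrt(2797/14) = sqrt(39158)/14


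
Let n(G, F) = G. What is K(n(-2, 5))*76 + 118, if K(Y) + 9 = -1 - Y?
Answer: -490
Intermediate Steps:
K(Y) = -10 - Y (K(Y) = -9 + (-1 - Y) = -10 - Y)
K(n(-2, 5))*76 + 118 = (-10 - 1*(-2))*76 + 118 = (-10 + 2)*76 + 118 = -8*76 + 118 = -608 + 118 = -490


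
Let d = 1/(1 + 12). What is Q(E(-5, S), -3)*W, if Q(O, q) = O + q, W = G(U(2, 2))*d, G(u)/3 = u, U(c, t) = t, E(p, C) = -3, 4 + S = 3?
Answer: -36/13 ≈ -2.7692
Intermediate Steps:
S = -1 (S = -4 + 3 = -1)
G(u) = 3*u
d = 1/13 ≈ 0.076923
W = 6/13 (W = (3*2)*(1/13) = 6*(1/13) = 6/13 ≈ 0.46154)
Q(E(-5, S), -3)*W = (-3 - 3)*(6/13) = -6*6/13 = -36/13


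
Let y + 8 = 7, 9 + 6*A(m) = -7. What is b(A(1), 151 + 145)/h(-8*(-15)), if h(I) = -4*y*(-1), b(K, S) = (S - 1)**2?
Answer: -87025/4 ≈ -21756.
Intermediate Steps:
A(m) = -8/3 (A(m) = -3/2 + (1/6)*(-7) = -3/2 - 7/6 = -8/3)
y = -1 (y = -8 + 7 = -1)
b(K, S) = (-1 + S)**2
h(I) = -4 (h(I) = -4*(-1)*(-1) = 4*(-1) = -4)
b(A(1), 151 + 145)/h(-8*(-15)) = (-1 + (151 + 145))**2/(-4) = (-1 + 296)**2*(-1/4) = 295**2*(-1/4) = 87025*(-1/4) = -87025/4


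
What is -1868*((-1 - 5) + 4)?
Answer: 3736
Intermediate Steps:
-1868*((-1 - 5) + 4) = -1868*(-6 + 4) = -1868*(-2) = 3736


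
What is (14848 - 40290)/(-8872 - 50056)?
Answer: 12721/29464 ≈ 0.43175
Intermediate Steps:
(14848 - 40290)/(-8872 - 50056) = -25442/(-58928) = -25442*(-1/58928) = 12721/29464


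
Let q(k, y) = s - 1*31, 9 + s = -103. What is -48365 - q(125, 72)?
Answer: -48222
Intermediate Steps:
s = -112 (s = -9 - 103 = -112)
q(k, y) = -143 (q(k, y) = -112 - 1*31 = -112 - 31 = -143)
-48365 - q(125, 72) = -48365 - 1*(-143) = -48365 + 143 = -48222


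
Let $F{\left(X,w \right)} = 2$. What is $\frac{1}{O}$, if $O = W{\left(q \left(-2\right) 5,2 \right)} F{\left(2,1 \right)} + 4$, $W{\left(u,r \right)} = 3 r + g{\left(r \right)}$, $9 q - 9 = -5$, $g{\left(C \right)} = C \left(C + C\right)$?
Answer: $\frac{1}{32} \approx 0.03125$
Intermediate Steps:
$g{\left(C \right)} = 2 C^{2}$ ($g{\left(C \right)} = C 2 C = 2 C^{2}$)
$q = \frac{4}{9}$ ($q = 1 + \frac{1}{9} \left(-5\right) = 1 - \frac{5}{9} = \frac{4}{9} \approx 0.44444$)
$W{\left(u,r \right)} = 2 r^{2} + 3 r$ ($W{\left(u,r \right)} = 3 r + 2 r^{2} = 2 r^{2} + 3 r$)
$O = 32$ ($O = 2 \left(3 + 2 \cdot 2\right) 2 + 4 = 2 \left(3 + 4\right) 2 + 4 = 2 \cdot 7 \cdot 2 + 4 = 14 \cdot 2 + 4 = 28 + 4 = 32$)
$\frac{1}{O} = \frac{1}{32}$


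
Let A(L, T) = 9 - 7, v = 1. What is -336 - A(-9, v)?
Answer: -338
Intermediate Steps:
A(L, T) = 2
-336 - A(-9, v) = -336 - 1*2 = -336 - 2 = -338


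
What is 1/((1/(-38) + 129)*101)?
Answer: 38/495001 ≈ 7.6768e-5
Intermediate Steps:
1/((1/(-38) + 129)*101) = 1/((-1/38 + 129)*101) = 1/((4901/38)*101) = 1/(495001/38) = 38/495001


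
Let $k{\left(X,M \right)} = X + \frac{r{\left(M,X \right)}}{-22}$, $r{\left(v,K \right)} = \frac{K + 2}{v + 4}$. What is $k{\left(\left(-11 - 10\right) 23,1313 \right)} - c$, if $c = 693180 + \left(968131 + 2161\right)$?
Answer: $- \frac{48211431689}{28974} \approx -1.664 \cdot 10^{6}$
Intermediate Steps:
$r{\left(v,K \right)} = \frac{2 + K}{4 + v}$
$c = 1663472$ ($c = 693180 + 970292 = 1663472$)
$k{\left(X,M \right)} = X - \frac{2 + X}{22 \left(4 + M\right)}$ ($k{\left(X,M \right)} = X + \frac{\frac{1}{4 + M} \left(2 + X\right)}{-22} = X - \frac{\frac{1}{4 + M} \left(2 + X\right)}{22} = X - \frac{2 + X}{22 \left(4 + M\right)}$)
$k{\left(\left(-11 - 10\right) 23,1313 \right)} - c = \frac{-2 - \left(-11 - 10\right) 23 + 22 \left(-11 - 10\right) 23 \left(4 + 1313\right)}{22 \left(4 + 1313\right)} - 1663472 = \frac{-2 - \left(-21\right) 23 + 22 \left(\left(-21\right) 23\right) 1317}{22 \cdot 1317} - 1663472 = \frac{1}{22} \cdot \frac{1}{1317} \left(-2 - -483 + 22 \left(-483\right) 1317\right) - 1663472 = \frac{1}{22} \cdot \frac{1}{1317} \left(-2 + 483 - 13994442\right) - 1663472 = \frac{1}{22} \cdot \frac{1}{1317} \left(-13993961\right) - 1663472 = - \frac{13993961}{28974} - 1663472 = - \frac{48211431689}{28974}$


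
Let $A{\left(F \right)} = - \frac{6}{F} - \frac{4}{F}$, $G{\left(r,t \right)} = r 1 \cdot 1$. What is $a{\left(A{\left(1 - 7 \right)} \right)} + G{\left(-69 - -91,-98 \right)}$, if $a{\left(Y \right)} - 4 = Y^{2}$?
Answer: $\frac{259}{9} \approx 28.778$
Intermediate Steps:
$G{\left(r,t \right)} = r$ ($G{\left(r,t \right)} = r 1 = r$)
$A{\left(F \right)} = - \frac{10}{F}$
$a{\left(Y \right)} = 4 + Y^{2}$
$a{\left(A{\left(1 - 7 \right)} \right)} + G{\left(-69 - -91,-98 \right)} = \left(4 + \left(- \frac{10}{1 - 7}\right)^{2}\right) - -22 = \left(4 + \left(- \frac{10}{1 - 7}\right)^{2}\right) + \left(-69 + 91\right) = \left(4 + \left(- \frac{10}{-6}\right)^{2}\right) + 22 = \left(4 + \left(\left(-10\right) \left(- \frac{1}{6}\right)\right)^{2}\right) + 22 = \left(4 + \left(\frac{5}{3}\right)^{2}\right) + 22 = \left(4 + \frac{25}{9}\right) + 22 = \frac{61}{9} + 22 = \frac{259}{9}$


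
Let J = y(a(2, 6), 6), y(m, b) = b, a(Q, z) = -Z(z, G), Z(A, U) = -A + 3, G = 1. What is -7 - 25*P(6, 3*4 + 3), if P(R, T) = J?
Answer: -157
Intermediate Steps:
Z(A, U) = 3 - A
a(Q, z) = -3 + z (a(Q, z) = -(3 - z) = -3 + z)
J = 6
P(R, T) = 6
-7 - 25*P(6, 3*4 + 3) = -7 - 25*6 = -7 - 150 = -157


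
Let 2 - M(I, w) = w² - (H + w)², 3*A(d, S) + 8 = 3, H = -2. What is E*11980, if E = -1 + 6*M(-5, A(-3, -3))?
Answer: 898500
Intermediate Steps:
A(d, S) = -5/3 (A(d, S) = -8/3 + (⅓)*3 = -8/3 + 1 = -5/3)
M(I, w) = 2 + (-2 + w)² - w² (M(I, w) = 2 - (w² - (-2 + w)²) = 2 + ((-2 + w)² - w²) = 2 + (-2 + w)² - w²)
E = 75 (E = -1 + 6*(6 - 4*(-5/3)) = -1 + 6*(6 + 20/3) = -1 + 6*(38/3) = -1 + 76 = 75)
E*11980 = 75*11980 = 898500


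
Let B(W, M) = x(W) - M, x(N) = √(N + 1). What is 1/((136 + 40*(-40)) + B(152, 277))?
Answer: -1741/3030928 - 3*√17/3030928 ≈ -0.00057849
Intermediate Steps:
x(N) = √(1 + N)
B(W, M) = √(1 + W) - M
1/((136 + 40*(-40)) + B(152, 277)) = 1/((136 + 40*(-40)) + (√(1 + 152) - 1*277)) = 1/((136 - 1600) + (√153 - 277)) = 1/(-1464 + (3*√17 - 277)) = 1/(-1464 + (-277 + 3*√17)) = 1/(-1741 + 3*√17)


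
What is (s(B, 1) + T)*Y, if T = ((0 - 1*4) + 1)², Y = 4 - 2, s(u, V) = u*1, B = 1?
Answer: 20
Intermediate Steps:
s(u, V) = u
Y = 2
T = 9 (T = ((0 - 4) + 1)² = (-4 + 1)² = (-3)² = 9)
(s(B, 1) + T)*Y = (1 + 9)*2 = 10*2 = 20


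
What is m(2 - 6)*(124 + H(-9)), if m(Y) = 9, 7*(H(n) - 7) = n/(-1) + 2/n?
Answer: 8332/7 ≈ 1190.3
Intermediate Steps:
H(n) = 7 - n/7 + 2/(7*n) (H(n) = 7 + (n/(-1) + 2/n)/7 = 7 + (n*(-1) + 2/n)/7 = 7 + (-n + 2/n)/7 = 7 + (-n/7 + 2/(7*n)) = 7 - n/7 + 2/(7*n))
m(2 - 6)*(124 + H(-9)) = 9*(124 + (1/7)*(2 - 1*(-9)*(-49 - 9))/(-9)) = 9*(124 + (1/7)*(-1/9)*(2 - 1*(-9)*(-58))) = 9*(124 + (1/7)*(-1/9)*(2 - 522)) = 9*(124 + (1/7)*(-1/9)*(-520)) = 9*(124 + 520/63) = 9*(8332/63) = 8332/7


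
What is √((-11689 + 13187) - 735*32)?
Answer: 11*I*√182 ≈ 148.4*I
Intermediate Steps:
√((-11689 + 13187) - 735*32) = √(1498 - 23520) = √(-22022) = 11*I*√182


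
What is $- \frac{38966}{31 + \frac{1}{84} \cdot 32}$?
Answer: $- \frac{818286}{659} \approx -1241.7$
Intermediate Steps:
$- \frac{38966}{31 + \frac{1}{84} \cdot 32} = - \frac{38966}{31 + \frac{8}{21}} = - \frac{38966}{\frac{659}{21}} = \left(-38966\right) \frac{21}{659} = - \frac{818286}{659}$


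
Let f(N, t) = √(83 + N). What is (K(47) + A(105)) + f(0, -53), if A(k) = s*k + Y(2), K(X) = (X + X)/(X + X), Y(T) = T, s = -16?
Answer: -1677 + √83 ≈ -1667.9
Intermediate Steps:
K(X) = 1 (K(X) = (2*X)/((2*X)) = (2*X)*(1/(2*X)) = 1)
A(k) = 2 - 16*k (A(k) = -16*k + 2 = 2 - 16*k)
(K(47) + A(105)) + f(0, -53) = (1 + (2 - 16*105)) + √(83 + 0) = (1 + (2 - 1680)) + √83 = (1 - 1678) + √83 = -1677 + √83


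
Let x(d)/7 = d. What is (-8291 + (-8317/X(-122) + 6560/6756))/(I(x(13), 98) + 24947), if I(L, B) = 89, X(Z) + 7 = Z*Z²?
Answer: -706259211862/2132913572845 ≈ -0.33112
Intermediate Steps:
x(d) = 7*d
X(Z) = -7 + Z³ (X(Z) = -7 + Z*Z² = -7 + Z³)
(-8291 + (-8317/X(-122) + 6560/6756))/(I(x(13), 98) + 24947) = (-8291 + (-8317/(-7 + (-122)³) + 6560/6756))/(89 + 24947) = (-8291 + (-8317/(-7 - 1815848) + 6560*(1/6756)))/25036 = (-8291 + (-8317/(-1815855) + 1640/1689))*(1/25036) = (-8291 + (-8317*(-1/1815855) + 1640/1689))*(1/25036) = (-8291 + (8317/1815855 + 1640/1689))*(1/25036) = (-8291 + 332449957/340775455)*(1/25036) = -2825036847448/340775455*1/25036 = -706259211862/2132913572845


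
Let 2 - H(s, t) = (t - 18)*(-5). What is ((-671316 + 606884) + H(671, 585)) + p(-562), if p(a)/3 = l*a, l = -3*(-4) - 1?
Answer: -80141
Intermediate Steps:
H(s, t) = -88 + 5*t (H(s, t) = 2 - (t - 18)*(-5) = 2 - (-18 + t)*(-5) = 2 - (90 - 5*t) = 2 + (-90 + 5*t) = -88 + 5*t)
l = 11 (l = 12 - 1 = 11)
p(a) = 33*a (p(a) = 3*(11*a) = 33*a)
((-671316 + 606884) + H(671, 585)) + p(-562) = ((-671316 + 606884) + (-88 + 5*585)) + 33*(-562) = (-64432 + (-88 + 2925)) - 18546 = (-64432 + 2837) - 18546 = -61595 - 18546 = -80141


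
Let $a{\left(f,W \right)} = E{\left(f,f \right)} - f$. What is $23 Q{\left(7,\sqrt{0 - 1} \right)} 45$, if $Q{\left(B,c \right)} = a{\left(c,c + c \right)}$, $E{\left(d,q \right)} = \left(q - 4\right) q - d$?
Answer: $-1035 - 6210 i \approx -1035.0 - 6210.0 i$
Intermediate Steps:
$E{\left(d,q \right)} = - d + q \left(-4 + q\right)$ ($E{\left(d,q \right)} = \left(-4 + q\right) q - d = q \left(-4 + q\right) - d = - d + q \left(-4 + q\right)$)
$a{\left(f,W \right)} = f^{2} - 6 f$ ($a{\left(f,W \right)} = \left(f^{2} - f - 4 f\right) - f = \left(f^{2} - 5 f\right) - f = f^{2} - 6 f$)
$Q{\left(B,c \right)} = c \left(-6 + c\right)$
$23 Q{\left(7,\sqrt{0 - 1} \right)} 45 = 23 \sqrt{0 - 1} \left(-6 + \sqrt{0 - 1}\right) 45 = 23 \sqrt{-1} \left(-6 + \sqrt{-1}\right) 45 = 23 i \left(-6 + i\right) 45 = 1035 i \left(-6 + i\right)$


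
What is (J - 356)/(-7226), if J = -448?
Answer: 402/3613 ≈ 0.11126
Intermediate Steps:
(J - 356)/(-7226) = (-448 - 356)/(-7226) = -804*(-1/7226) = 402/3613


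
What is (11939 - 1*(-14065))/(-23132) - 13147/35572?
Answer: -307282673/205712876 ≈ -1.4937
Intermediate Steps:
(11939 - 1*(-14065))/(-23132) - 13147/35572 = (11939 + 14065)*(-1/23132) - 13147*1/35572 = 26004*(-1/23132) - 13147/35572 = -6501/5783 - 13147/35572 = -307282673/205712876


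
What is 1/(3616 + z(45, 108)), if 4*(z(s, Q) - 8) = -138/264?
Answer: 176/637801 ≈ 0.00027595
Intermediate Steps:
z(s, Q) = 1385/176 (z(s, Q) = 8 + (-138/264)/4 = 8 + (-138*1/264)/4 = 8 + (¼)*(-23/44) = 8 - 23/176 = 1385/176)
1/(3616 + z(45, 108)) = 1/(3616 + 1385/176) = 1/(637801/176) = 176/637801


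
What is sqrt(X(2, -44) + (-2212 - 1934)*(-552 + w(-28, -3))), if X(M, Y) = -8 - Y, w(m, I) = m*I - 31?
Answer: sqrt(2068890) ≈ 1438.4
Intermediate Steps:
w(m, I) = -31 + I*m (w(m, I) = I*m - 31 = -31 + I*m)
sqrt(X(2, -44) + (-2212 - 1934)*(-552 + w(-28, -3))) = sqrt((-8 - 1*(-44)) + (-2212 - 1934)*(-552 + (-31 - 3*(-28)))) = sqrt((-8 + 44) - 4146*(-552 + (-31 + 84))) = sqrt(36 - 4146*(-552 + 53)) = sqrt(36 - 4146*(-499)) = sqrt(36 + 2068854) = sqrt(2068890)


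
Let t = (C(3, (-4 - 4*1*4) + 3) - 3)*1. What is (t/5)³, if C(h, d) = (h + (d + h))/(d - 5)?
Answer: -⅛ ≈ -0.12500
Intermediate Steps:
C(h, d) = (d + 2*h)/(-5 + d)
t = -5/2 (t = ((((-4 - 4*1*4) + 3) + 2*3)/(-5 + ((-4 - 4*1*4) + 3)) - 3)*1 = ((((-4 - 4*4) + 3) + 6)/(-5 + ((-4 - 4*4) + 3)) - 3)*1 = ((((-4 - 16) + 3) + 6)/(-5 + ((-4 - 16) + 3)) - 3)*1 = (((-20 + 3) + 6)/(-5 + (-20 + 3)) - 3)*1 = ((-17 + 6)/(-5 - 17) - 3)*1 = (-11/(-22) - 3)*1 = (-1/22*(-11) - 3)*1 = (½ - 3)*1 = -5/2*1 = -5/2 ≈ -2.5000)
(t/5)³ = (-5/2/5)³ = (-5/2*⅕)³ = (-½)³ = -⅛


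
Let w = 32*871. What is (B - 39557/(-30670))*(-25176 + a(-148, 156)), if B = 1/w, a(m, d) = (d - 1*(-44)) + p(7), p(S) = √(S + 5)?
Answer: -860550713407/26713570 + 551281687*√3/213708560 ≈ -32210.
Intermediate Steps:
p(S) = √(5 + S)
w = 27872
a(m, d) = 44 + d + 2*√3 (a(m, d) = (d - 1*(-44)) + √(5 + 7) = (d + 44) + √12 = (44 + d) + 2*√3 = 44 + d + 2*√3)
B = 1/27872 ≈ 3.5878e-5
(B - 39557/(-30670))*(-25176 + a(-148, 156)) = (1/27872 - 39557/(-30670))*(-25176 + (44 + 156 + 2*√3)) = (1/27872 - 39557*(-1/30670))*(-25176 + (200 + 2*√3)) = (1/27872 + 39557/30670)*(-24976 + 2*√3) = 551281687*(-24976 + 2*√3)/427417120 = -860550713407/26713570 + 551281687*√3/213708560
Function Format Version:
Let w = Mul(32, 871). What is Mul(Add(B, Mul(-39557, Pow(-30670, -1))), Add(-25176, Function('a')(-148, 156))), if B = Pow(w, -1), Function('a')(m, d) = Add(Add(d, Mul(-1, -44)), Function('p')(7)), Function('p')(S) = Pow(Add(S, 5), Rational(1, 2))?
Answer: Add(Rational(-860550713407, 26713570), Mul(Rational(551281687, 213708560), Pow(3, Rational(1, 2)))) ≈ -32210.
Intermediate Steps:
Function('p')(S) = Pow(Add(5, S), Rational(1, 2))
w = 27872
Function('a')(m, d) = Add(44, d, Mul(2, Pow(3, Rational(1, 2)))) (Function('a')(m, d) = Add(Add(d, Mul(-1, -44)), Pow(Add(5, 7), Rational(1, 2))) = Add(Add(d, 44), Pow(12, Rational(1, 2))) = Add(Add(44, d), Mul(2, Pow(3, Rational(1, 2)))) = Add(44, d, Mul(2, Pow(3, Rational(1, 2)))))
B = Rational(1, 27872) (B = Pow(27872, -1) = Rational(1, 27872) ≈ 3.5878e-5)
Mul(Add(B, Mul(-39557, Pow(-30670, -1))), Add(-25176, Function('a')(-148, 156))) = Mul(Add(Rational(1, 27872), Mul(-39557, Pow(-30670, -1))), Add(-25176, Add(44, 156, Mul(2, Pow(3, Rational(1, 2)))))) = Mul(Add(Rational(1, 27872), Mul(-39557, Rational(-1, 30670))), Add(-25176, Add(200, Mul(2, Pow(3, Rational(1, 2)))))) = Mul(Add(Rational(1, 27872), Rational(39557, 30670)), Add(-24976, Mul(2, Pow(3, Rational(1, 2))))) = Mul(Rational(551281687, 427417120), Add(-24976, Mul(2, Pow(3, Rational(1, 2))))) = Add(Rational(-860550713407, 26713570), Mul(Rational(551281687, 213708560), Pow(3, Rational(1, 2))))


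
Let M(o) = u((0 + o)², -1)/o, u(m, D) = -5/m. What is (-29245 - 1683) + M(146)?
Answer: -96252142213/3112136 ≈ -30928.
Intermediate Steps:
M(o) = -5/o³ (M(o) = (-5/(0 + o)²)/o = (-5/o²)/o = -5/o³)
(-29245 - 1683) + M(146) = (-29245 - 1683) - 5/146³ = -30928 - 5*1/3112136 = -30928 - 5/3112136 = -96252142213/3112136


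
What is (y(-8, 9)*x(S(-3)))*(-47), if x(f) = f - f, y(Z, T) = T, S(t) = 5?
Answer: 0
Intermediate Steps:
x(f) = 0
(y(-8, 9)*x(S(-3)))*(-47) = (9*0)*(-47) = 0*(-47) = 0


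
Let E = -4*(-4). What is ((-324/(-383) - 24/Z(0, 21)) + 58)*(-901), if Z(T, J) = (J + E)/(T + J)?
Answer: -577427474/14171 ≈ -40747.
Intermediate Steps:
E = 16
Z(T, J) = (16 + J)/(J + T) (Z(T, J) = (J + 16)/(T + J) = (16 + J)/(J + T))
((-324/(-383) - 24/Z(0, 21)) + 58)*(-901) = ((-324/(-383) - 24*(21 + 0)/(16 + 21)) + 58)*(-901) = ((-324*(-1/383) - 24/(37/21)) + 58)*(-901) = ((324/383 - 24/((1/21)*37)) + 58)*(-901) = ((324/383 - 24/37/21) + 58)*(-901) = ((324/383 - 24*21/37) + 58)*(-901) = ((324/383 - 504/37) + 58)*(-901) = (-181044/14171 + 58)*(-901) = (640874/14171)*(-901) = -577427474/14171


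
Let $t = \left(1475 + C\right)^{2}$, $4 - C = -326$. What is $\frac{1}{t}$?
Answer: $\frac{1}{3258025} \approx 3.0693 \cdot 10^{-7}$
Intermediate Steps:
$C = 330$ ($C = 4 - -326 = 4 + 326 = 330$)
$t = 3258025$ ($t = \left(1475 + 330\right)^{2} = 1805^{2} = 3258025$)
$\frac{1}{t} = \frac{1}{3258025}$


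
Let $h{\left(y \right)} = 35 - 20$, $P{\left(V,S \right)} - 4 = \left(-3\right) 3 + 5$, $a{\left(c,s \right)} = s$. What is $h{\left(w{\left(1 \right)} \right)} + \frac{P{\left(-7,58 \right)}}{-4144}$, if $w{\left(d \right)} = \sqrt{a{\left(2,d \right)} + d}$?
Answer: $15$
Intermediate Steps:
$P{\left(V,S \right)} = 0$ ($P{\left(V,S \right)} = 4 + \left(\left(-3\right) 3 + 5\right) = 4 + \left(-9 + 5\right) = 4 - 4 = 0$)
$w{\left(d \right)} = \sqrt{2} \sqrt{d}$ ($w{\left(d \right)} = \sqrt{d + d} = \sqrt{2 d} = \sqrt{2} \sqrt{d}$)
$h{\left(y \right)} = 15$ ($h{\left(y \right)} = 35 - 20 = 15$)
$h{\left(w{\left(1 \right)} \right)} + \frac{P{\left(-7,58 \right)}}{-4144} = 15 + \frac{0}{-4144} = 15 + 0 \left(- \frac{1}{4144}\right) = 15 + 0 = 15$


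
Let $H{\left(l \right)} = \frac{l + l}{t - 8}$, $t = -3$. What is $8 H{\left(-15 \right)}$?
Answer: $\frac{240}{11} \approx 21.818$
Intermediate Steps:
$H{\left(l \right)} = - \frac{2 l}{11}$ ($H{\left(l \right)} = \frac{l + l}{-3 - 8} = \frac{2 l}{-11} = 2 l \left(- \frac{1}{11}\right) = - \frac{2 l}{11}$)
$8 H{\left(-15 \right)} = 8 \left(\left(- \frac{2}{11}\right) \left(-15\right)\right) = 8 \cdot \frac{30}{11} = \frac{240}{11}$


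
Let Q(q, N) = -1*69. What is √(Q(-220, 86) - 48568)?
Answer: I*√48637 ≈ 220.54*I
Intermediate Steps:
Q(q, N) = -69
√(Q(-220, 86) - 48568) = √(-69 - 48568) = √(-48637) = I*√48637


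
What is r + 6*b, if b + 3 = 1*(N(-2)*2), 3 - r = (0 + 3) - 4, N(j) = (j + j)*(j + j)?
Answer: 178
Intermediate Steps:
N(j) = 4*j² (N(j) = (2*j)*(2*j) = 4*j²)
r = 4 (r = 3 - ((0 + 3) - 4) = 3 - (3 - 4) = 3 - 1*(-1) = 3 + 1 = 4)
b = 29 (b = -3 + 1*((4*(-2)²)*2) = -3 + 1*((4*4)*2) = -3 + 1*(16*2) = -3 + 1*32 = -3 + 32 = 29)
r + 6*b = 4 + 6*29 = 4 + 174 = 178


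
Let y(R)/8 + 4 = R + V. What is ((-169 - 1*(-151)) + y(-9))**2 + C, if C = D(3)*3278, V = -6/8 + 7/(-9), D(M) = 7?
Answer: 3317890/81 ≈ 40962.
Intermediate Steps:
V = -55/36 (V = -6*1/8 + 7*(-1/9) = -3/4 - 7/9 = -55/36 ≈ -1.5278)
C = 22946 (C = 7*3278 = 22946)
y(R) = -398/9 + 8*R (y(R) = -32 + 8*(R - 55/36) = -32 + 8*(-55/36 + R) = -32 + (-110/9 + 8*R) = -398/9 + 8*R)
((-169 - 1*(-151)) + y(-9))**2 + C = ((-169 - 1*(-151)) + (-398/9 + 8*(-9)))**2 + 22946 = ((-169 + 151) + (-398/9 - 72))**2 + 22946 = (-18 - 1046/9)**2 + 22946 = (-1208/9)**2 + 22946 = 1459264/81 + 22946 = 3317890/81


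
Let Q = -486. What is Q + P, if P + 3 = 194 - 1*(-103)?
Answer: -192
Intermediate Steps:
P = 294 (P = -3 + (194 - 1*(-103)) = -3 + (194 + 103) = -3 + 297 = 294)
Q + P = -486 + 294 = -192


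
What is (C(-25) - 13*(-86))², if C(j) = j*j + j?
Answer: 2951524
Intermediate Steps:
C(j) = j + j² (C(j) = j² + j = j + j²)
(C(-25) - 13*(-86))² = (-25*(1 - 25) - 13*(-86))² = (-25*(-24) + 1118)² = (600 + 1118)² = 1718² = 2951524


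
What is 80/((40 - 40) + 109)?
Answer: 80/109 ≈ 0.73394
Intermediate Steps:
80/((40 - 40) + 109) = 80/(0 + 109) = 80/109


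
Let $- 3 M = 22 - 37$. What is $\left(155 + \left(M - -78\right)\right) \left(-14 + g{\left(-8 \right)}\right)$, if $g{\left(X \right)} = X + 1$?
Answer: $-4998$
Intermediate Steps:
$g{\left(X \right)} = 1 + X$
$M = 5$ ($M = - \frac{22 - 37}{3} = \left(- \frac{1}{3}\right) \left(-15\right) = 5$)
$\left(155 + \left(M - -78\right)\right) \left(-14 + g{\left(-8 \right)}\right) = \left(155 + \left(5 - -78\right)\right) \left(-14 + \left(1 - 8\right)\right) = \left(155 + \left(5 + 78\right)\right) \left(-14 - 7\right) = \left(155 + 83\right) \left(-21\right) = 238 \left(-21\right) = -4998$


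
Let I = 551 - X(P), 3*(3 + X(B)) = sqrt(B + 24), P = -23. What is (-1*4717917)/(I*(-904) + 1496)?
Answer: 14153751/1497056 ≈ 9.4544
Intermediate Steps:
X(B) = -3 + sqrt(24 + B)/3 (X(B) = -3 + sqrt(B + 24)/3 = -3 + sqrt(24 + B)/3)
I = 1661/3 (I = 551 - (-3 + sqrt(24 - 23)/3) = 551 - (-3 + sqrt(1)/3) = 551 - (-3 + (1/3)*1) = 551 - (-3 + 1/3) = 551 - 1*(-8/3) = 551 + 8/3 = 1661/3 ≈ 553.67)
(-1*4717917)/(I*(-904) + 1496) = (-1*4717917)/((1661/3)*(-904) + 1496) = -4717917/(-1501544/3 + 1496) = -4717917/(-1497056/3) = -4717917*(-3/1497056) = 14153751/1497056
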